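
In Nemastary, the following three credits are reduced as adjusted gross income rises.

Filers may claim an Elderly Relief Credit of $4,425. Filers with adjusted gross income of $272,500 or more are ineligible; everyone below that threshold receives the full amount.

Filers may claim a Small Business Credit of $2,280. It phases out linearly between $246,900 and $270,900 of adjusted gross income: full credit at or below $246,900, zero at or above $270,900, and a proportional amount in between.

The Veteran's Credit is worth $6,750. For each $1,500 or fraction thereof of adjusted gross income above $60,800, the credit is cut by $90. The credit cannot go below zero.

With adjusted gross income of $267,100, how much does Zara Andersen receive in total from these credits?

Elderly Relief Credit: $267,100 is below the $272,500 cutoff, so the full $4,425 applies.
Small Business Credit: $267,100 is $20,200 into a $24,000 phase-out range, leaving 3,800/24,000 of the credit: $2,280 × 3,800/24,000 = $361.
Veteran's Credit: income exceeds $60,800 by $206,300 → 138 increments × $90 = $12,420 ≥ base, so the credit is $0.
Total: $4,425 + $361 + $0 = $4,786.

$4,786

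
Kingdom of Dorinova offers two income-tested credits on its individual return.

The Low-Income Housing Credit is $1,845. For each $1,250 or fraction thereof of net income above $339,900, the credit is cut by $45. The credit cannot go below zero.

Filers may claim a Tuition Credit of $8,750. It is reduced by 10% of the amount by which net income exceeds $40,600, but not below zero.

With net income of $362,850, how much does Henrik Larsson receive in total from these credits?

Low-Income Housing Credit: income exceeds $339,900 by $22,950, which is 19 full-or-partial $1,250 increments; reduction = 19 × $45 = $855, leaving $990.
Tuition Credit: 10% of the $322,250 excess over $40,600 is $32,225 ≥ base, so the credit is $0.
Total: $990 + $0 = $990.

$990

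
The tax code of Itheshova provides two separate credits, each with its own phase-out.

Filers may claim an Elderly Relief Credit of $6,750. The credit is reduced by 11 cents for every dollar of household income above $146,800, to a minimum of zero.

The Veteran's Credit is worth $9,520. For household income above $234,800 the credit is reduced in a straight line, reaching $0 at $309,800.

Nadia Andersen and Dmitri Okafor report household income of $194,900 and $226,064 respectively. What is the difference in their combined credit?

$1,459

Nadia ($194,900): Elderly Relief Credit: 11% of the $48,100 excess over $146,800 is $5,291; credit = $6,750 − $5,291 = $1,459. Veteran's Credit: $194,900 is at or below the $234,800 threshold, so the full $9,520 applies. total $1,459 + $9,520 = $10,979
Dmitri ($226,064): Elderly Relief Credit: 11% of the $79,264 excess over $146,800 is $8,719.04 ≥ base, so the credit is $0. Veteran's Credit: $226,064 is at or below the $234,800 threshold, so the full $9,520 applies. total $0 + $9,520 = $9,520
Difference: |$10,979 − $9,520| = $1,459.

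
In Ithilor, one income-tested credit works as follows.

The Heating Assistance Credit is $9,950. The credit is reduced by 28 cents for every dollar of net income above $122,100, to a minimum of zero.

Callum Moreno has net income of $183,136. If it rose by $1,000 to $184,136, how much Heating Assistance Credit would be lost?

At $183,136 — 28% of the $61,036 excess over $122,100 is $17,090.08 ≥ base, so the credit is $0.
At $184,136 — 28% of the $62,036 excess over $122,100 is $17,370.08 ≥ base, so the credit is $0.
Lost: $0 − $0 = $0.

$0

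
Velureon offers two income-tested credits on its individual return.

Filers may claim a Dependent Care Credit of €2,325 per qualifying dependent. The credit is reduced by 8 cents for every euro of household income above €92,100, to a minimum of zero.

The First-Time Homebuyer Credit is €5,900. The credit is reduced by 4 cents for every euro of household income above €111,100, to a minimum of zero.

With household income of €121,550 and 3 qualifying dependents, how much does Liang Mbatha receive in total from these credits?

Dependent Care Credit: base = 3 × €2,325 = €6,975. 8% of the €29,450 excess over €92,100 is €2,356; credit = €6,975 − €2,356 = €4,619.
First-Time Homebuyer Credit: 4% of the €10,450 excess over €111,100 is €418; credit = €5,900 − €418 = €5,482.
Total: €4,619 + €5,482 = €10,101.

€10,101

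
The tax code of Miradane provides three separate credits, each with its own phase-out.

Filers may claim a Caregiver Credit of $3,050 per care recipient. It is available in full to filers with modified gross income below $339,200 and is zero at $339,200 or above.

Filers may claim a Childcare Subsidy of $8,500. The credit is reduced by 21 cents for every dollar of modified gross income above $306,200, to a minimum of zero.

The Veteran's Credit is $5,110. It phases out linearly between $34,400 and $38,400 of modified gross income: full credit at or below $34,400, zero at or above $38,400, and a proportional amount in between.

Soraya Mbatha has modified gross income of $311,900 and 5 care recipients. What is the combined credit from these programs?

Caregiver Credit: base = 5 × $3,050 = $15,250. $311,900 is below the $339,200 cutoff, so the full $15,250 applies.
Childcare Subsidy: 21% of the $5,700 excess over $306,200 is $1,197; credit = $8,500 − $1,197 = $7,303.
Veteran's Credit: $311,900 is at or above $38,400, so the credit is $0.
Total: $15,250 + $7,303 + $0 = $22,553.

$22,553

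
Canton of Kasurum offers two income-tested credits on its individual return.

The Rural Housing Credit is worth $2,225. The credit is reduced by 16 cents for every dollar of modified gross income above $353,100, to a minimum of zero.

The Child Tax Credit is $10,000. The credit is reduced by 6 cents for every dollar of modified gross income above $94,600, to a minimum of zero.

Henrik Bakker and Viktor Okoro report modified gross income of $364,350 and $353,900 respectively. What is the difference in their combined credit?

$1,672

Henrik ($364,350): Rural Housing Credit: 16% of the $11,250 excess over $353,100 is $1,800; credit = $2,225 − $1,800 = $425. Child Tax Credit: 6% of the $269,750 excess over $94,600 is $16,185 ≥ base, so the credit is $0. total $425 + $0 = $425
Viktor ($353,900): Rural Housing Credit: 16% of the $800 excess over $353,100 is $128; credit = $2,225 − $128 = $2,097. Child Tax Credit: 6% of the $259,300 excess over $94,600 is $15,558 ≥ base, so the credit is $0. total $2,097 + $0 = $2,097
Difference: |$425 − $2,097| = $1,672.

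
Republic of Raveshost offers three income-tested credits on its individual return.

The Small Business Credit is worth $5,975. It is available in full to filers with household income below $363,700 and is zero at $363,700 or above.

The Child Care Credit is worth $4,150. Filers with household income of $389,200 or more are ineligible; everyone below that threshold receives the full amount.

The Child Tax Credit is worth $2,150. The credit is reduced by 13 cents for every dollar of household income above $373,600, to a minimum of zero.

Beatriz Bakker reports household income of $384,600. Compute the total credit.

Small Business Credit: $384,600 meets or exceeds the $363,700 cutoff, so the credit is $0.
Child Care Credit: $384,600 is below the $389,200 cutoff, so the full $4,150 applies.
Child Tax Credit: 13% of the $11,000 excess over $373,600 is $1,430; credit = $2,150 − $1,430 = $720.
Total: $0 + $4,150 + $720 = $4,870.

$4,870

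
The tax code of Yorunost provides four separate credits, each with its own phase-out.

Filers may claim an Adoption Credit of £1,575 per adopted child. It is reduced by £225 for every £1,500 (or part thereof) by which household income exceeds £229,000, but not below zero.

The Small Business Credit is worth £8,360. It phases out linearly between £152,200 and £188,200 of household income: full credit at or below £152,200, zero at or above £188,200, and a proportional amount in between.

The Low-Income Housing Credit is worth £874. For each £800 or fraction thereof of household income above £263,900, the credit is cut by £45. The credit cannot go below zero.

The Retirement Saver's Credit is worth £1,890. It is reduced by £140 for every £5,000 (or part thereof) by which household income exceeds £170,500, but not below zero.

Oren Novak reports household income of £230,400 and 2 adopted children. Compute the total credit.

Adoption Credit: base = 2 × £1,575 = £3,150. income exceeds £229,000 by £1,400, which is 1 full-or-partial £1,500 increment; reduction = 1 × £225 = £225, leaving £2,925.
Small Business Credit: £230,400 is at or above £188,200, so the credit is £0.
Low-Income Housing Credit: £230,400 is at or below the £263,900 threshold, so the full £874 applies.
Retirement Saver's Credit: income exceeds £170,500 by £59,900, which is 12 full-or-partial £5,000 increments; reduction = 12 × £140 = £1,680, leaving £210.
Total: £2,925 + £0 + £874 + £210 = £4,009.

£4,009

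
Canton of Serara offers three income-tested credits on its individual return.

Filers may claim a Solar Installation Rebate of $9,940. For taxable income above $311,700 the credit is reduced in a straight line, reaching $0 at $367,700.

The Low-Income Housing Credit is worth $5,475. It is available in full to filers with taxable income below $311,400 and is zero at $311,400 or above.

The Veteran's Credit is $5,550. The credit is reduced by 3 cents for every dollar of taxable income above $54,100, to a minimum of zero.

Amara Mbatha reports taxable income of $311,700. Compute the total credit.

$9,940

Solar Installation Rebate: $311,700 is at or below the $311,700 threshold, so the full $9,940 applies.
Low-Income Housing Credit: $311,700 meets or exceeds the $311,400 cutoff, so the credit is $0.
Veteran's Credit: 3% of the $257,600 excess over $54,100 is $7,728 ≥ base, so the credit is $0.
Total: $9,940 + $0 + $0 = $9,940.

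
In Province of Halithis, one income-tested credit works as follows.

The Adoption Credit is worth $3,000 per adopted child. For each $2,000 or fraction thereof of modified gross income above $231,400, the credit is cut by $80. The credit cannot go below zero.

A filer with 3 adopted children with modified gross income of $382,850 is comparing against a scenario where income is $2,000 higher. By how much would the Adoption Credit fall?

$80

At $382,850 — base = 3 × $3,000 = $9,000. income exceeds $231,400 by $151,450, which is 76 full-or-partial $2,000 increments; reduction = 76 × $80 = $6,080, leaving $2,920.
At $384,850 — base = 3 × $3,000 = $9,000. income exceeds $231,400 by $153,450, which is 77 full-or-partial $2,000 increments; reduction = 77 × $80 = $6,160, leaving $2,840.
Lost: $2,920 − $2,840 = $80.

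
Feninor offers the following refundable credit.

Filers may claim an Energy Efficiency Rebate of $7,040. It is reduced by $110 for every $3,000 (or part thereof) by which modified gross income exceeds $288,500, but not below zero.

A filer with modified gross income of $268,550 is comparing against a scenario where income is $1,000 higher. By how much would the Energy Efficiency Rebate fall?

At $268,550 — $268,550 is at or below the $288,500 threshold, so the full $7,040 applies.
At $269,550 — $269,550 is at or below the $288,500 threshold, so the full $7,040 applies.
Lost: $7,040 − $7,040 = $0.

$0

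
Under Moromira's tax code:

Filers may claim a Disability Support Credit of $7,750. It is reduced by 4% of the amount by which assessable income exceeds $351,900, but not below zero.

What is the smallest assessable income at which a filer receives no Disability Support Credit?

The credit falls by 4% of each dollar above $351,900, so it reaches zero when the excess is $7,750 / 4% = $193,750: income = $351,900 + $193,750 = $545,650.

$545,650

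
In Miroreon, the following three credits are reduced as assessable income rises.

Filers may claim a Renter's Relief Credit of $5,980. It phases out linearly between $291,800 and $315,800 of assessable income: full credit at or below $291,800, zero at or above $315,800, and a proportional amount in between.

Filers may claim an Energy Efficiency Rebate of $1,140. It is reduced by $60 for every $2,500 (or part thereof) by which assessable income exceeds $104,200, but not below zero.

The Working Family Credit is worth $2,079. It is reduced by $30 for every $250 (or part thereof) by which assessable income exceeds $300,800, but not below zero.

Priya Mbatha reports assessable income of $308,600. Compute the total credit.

Renter's Relief Credit: $308,600 is $16,800 into a $24,000 phase-out range, leaving 7,200/24,000 of the credit: $5,980 × 7,200/24,000 = $1,794.
Energy Efficiency Rebate: income exceeds $104,200 by $204,400 → 82 increments × $60 = $4,920 ≥ base, so the credit is $0.
Working Family Credit: income exceeds $300,800 by $7,800, which is 32 full-or-partial $250 increments; reduction = 32 × $30 = $960, leaving $1,119.
Total: $1,794 + $0 + $1,119 = $2,913.

$2,913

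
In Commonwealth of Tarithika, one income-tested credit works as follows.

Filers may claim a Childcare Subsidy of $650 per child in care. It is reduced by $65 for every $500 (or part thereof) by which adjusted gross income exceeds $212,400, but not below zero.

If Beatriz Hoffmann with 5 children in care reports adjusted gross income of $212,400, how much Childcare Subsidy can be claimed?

$3,250

Childcare Subsidy: base = 5 × $650 = $3,250. $212,400 is at or below the $212,400 threshold, so the full $3,250 applies.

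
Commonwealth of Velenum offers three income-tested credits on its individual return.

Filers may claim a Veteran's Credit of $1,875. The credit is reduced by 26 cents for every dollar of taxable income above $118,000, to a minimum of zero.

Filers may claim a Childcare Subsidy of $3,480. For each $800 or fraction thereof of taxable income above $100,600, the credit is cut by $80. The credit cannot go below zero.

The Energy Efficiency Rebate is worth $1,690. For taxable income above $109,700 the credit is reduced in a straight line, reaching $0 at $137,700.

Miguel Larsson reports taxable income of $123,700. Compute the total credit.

$2,398

Veteran's Credit: 26% of the $5,700 excess over $118,000 is $1,482; credit = $1,875 − $1,482 = $393.
Childcare Subsidy: income exceeds $100,600 by $23,100, which is 29 full-or-partial $800 increments; reduction = 29 × $80 = $2,320, leaving $1,160.
Energy Efficiency Rebate: $123,700 is $14,000 into a $28,000 phase-out range, leaving 14,000/28,000 of the credit: $1,690 × 14,000/28,000 = $845.
Total: $393 + $1,160 + $845 = $2,398.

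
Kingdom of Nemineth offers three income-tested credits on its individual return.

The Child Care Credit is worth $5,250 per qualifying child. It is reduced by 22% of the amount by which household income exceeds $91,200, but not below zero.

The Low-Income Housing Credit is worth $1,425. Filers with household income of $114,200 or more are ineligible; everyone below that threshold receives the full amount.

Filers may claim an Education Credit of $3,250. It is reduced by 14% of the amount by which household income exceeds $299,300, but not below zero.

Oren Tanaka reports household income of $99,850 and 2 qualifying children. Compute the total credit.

Child Care Credit: base = 2 × $5,250 = $10,500. 22% of the $8,650 excess over $91,200 is $1,903; credit = $10,500 − $1,903 = $8,597.
Low-Income Housing Credit: $99,850 is below the $114,200 cutoff, so the full $1,425 applies.
Education Credit: $99,850 is at or below the $299,300 threshold, so the full $3,250 applies.
Total: $8,597 + $1,425 + $3,250 = $13,272.

$13,272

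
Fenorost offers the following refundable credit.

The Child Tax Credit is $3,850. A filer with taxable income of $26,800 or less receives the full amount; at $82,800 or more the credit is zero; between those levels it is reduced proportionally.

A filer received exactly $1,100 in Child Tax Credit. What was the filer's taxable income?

$1,100 is 1,100/3,850 of the full $3,850, so 2,750/3,850 of the $56,000 range has been used: income = $26,800 + $56,000 × 2,750/3,850 = $66,800.

$66,800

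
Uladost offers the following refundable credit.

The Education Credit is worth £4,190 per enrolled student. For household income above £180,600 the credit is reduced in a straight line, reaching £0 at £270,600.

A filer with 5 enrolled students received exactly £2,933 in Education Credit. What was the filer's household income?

£258,000

Full credit = 5 × £4,190 = £20,950.
£2,933 is 2,933/20,950 of the full £20,950, so 18,017/20,950 of the £90,000 range has been used: income = £180,600 + £90,000 × 18,017/20,950 = £258,000.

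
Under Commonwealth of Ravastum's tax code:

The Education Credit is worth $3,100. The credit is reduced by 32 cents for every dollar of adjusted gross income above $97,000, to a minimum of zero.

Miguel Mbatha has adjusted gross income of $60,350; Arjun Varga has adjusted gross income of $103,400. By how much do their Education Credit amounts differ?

Miguel ($60,350): Education Credit: $60,350 is at or below the $97,000 threshold, so the full $3,100 applies.
Arjun ($103,400): Education Credit: 32% of the $6,400 excess over $97,000 is $2,048; credit = $3,100 − $2,048 = $1,052.
Difference: |$3,100 − $1,052| = $2,048.

$2,048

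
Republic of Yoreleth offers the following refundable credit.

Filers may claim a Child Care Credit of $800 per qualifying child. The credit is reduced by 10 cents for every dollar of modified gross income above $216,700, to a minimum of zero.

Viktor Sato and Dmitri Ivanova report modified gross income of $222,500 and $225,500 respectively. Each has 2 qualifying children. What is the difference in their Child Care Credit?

$300

Viktor ($222,500): Child Care Credit: base = 2 × $800 = $1,600. 10% of the $5,800 excess over $216,700 is $580; credit = $1,600 − $580 = $1,020.
Dmitri ($225,500): Child Care Credit: base = 2 × $800 = $1,600. 10% of the $8,800 excess over $216,700 is $880; credit = $1,600 − $880 = $720.
Difference: |$1,020 − $720| = $300.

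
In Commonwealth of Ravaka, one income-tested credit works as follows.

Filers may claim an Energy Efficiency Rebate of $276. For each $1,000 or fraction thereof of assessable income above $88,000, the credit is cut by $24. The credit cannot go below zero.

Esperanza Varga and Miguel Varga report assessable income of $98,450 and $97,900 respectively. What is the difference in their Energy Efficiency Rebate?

$24

Esperanza ($98,450): Energy Efficiency Rebate: income exceeds $88,000 by $10,450, which is 11 full-or-partial $1,000 increments; reduction = 11 × $24 = $264, leaving $12.
Miguel ($97,900): Energy Efficiency Rebate: income exceeds $88,000 by $9,900, which is 10 full-or-partial $1,000 increments; reduction = 10 × $24 = $240, leaving $36.
Difference: |$12 − $36| = $24.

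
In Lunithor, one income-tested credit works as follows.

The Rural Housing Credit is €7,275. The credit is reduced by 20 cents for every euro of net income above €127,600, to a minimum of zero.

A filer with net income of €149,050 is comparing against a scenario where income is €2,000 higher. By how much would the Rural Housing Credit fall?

At €149,050 — 20% of the €21,450 excess over €127,600 is €4,290; credit = €7,275 − €4,290 = €2,985.
At €151,050 — 20% of the €23,450 excess over €127,600 is €4,690; credit = €7,275 − €4,690 = €2,585.
Lost: €2,985 − €2,585 = €400.

€400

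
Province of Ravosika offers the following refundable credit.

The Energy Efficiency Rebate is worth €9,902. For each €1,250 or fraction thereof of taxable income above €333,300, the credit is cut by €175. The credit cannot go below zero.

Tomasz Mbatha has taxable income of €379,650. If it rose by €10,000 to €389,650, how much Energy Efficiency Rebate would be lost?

€1,400

At €379,650 — income exceeds €333,300 by €46,350, which is 38 full-or-partial €1,250 increments; reduction = 38 × €175 = €6,650, leaving €3,252.
At €389,650 — income exceeds €333,300 by €56,350, which is 46 full-or-partial €1,250 increments; reduction = 46 × €175 = €8,050, leaving €1,852.
Lost: €3,252 − €1,852 = €1,400.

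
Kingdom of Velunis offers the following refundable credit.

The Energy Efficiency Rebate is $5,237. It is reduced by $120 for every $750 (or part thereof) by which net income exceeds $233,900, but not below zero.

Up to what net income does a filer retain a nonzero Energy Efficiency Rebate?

After 43 increments the reduction is 43 × $120 = $5,160, leaving $77; one more increment wipes it out. Increment 43 ends at excess 43 × $750 = $32,250, so the highest qualifying income is $233,900 + $32,250 = $266,150.

$266,150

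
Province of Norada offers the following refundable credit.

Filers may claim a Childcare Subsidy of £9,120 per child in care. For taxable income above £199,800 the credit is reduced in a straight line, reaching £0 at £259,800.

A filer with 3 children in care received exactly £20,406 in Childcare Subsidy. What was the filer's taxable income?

Full credit = 3 × £9,120 = £27,360.
£20,406 is 20,406/27,360 of the full £27,360, so 6,954/27,360 of the £60,000 range has been used: income = £199,800 + £60,000 × 6,954/27,360 = £215,050.

£215,050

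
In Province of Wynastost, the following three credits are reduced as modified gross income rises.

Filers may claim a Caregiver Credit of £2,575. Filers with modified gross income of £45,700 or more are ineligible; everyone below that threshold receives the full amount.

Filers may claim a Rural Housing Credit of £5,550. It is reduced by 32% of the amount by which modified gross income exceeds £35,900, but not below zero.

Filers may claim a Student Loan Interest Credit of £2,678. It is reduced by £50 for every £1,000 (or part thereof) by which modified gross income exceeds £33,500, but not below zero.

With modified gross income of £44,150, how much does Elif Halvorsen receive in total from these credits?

Caregiver Credit: £44,150 is below the £45,700 cutoff, so the full £2,575 applies.
Rural Housing Credit: 32% of the £8,250 excess over £35,900 is £2,640; credit = £5,550 − £2,640 = £2,910.
Student Loan Interest Credit: income exceeds £33,500 by £10,650, which is 11 full-or-partial £1,000 increments; reduction = 11 × £50 = £550, leaving £2,128.
Total: £2,575 + £2,910 + £2,128 = £7,613.

£7,613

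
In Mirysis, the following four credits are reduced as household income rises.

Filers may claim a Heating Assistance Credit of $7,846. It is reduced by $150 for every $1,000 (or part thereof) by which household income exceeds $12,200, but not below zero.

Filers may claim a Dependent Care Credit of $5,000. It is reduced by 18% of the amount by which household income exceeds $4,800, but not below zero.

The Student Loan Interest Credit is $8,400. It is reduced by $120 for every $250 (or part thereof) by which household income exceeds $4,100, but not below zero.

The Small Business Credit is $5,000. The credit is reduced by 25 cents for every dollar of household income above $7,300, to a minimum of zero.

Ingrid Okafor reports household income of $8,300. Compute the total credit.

Heating Assistance Credit: $8,300 is at or below the $12,200 threshold, so the full $7,846 applies.
Dependent Care Credit: 18% of the $3,500 excess over $4,800 is $630; credit = $5,000 − $630 = $4,370.
Student Loan Interest Credit: income exceeds $4,100 by $4,200, which is 17 full-or-partial $250 increments; reduction = 17 × $120 = $2,040, leaving $6,360.
Small Business Credit: 25% of the $1,000 excess over $7,300 is $250; credit = $5,000 − $250 = $4,750.
Total: $7,846 + $4,370 + $6,360 + $4,750 = $23,326.

$23,326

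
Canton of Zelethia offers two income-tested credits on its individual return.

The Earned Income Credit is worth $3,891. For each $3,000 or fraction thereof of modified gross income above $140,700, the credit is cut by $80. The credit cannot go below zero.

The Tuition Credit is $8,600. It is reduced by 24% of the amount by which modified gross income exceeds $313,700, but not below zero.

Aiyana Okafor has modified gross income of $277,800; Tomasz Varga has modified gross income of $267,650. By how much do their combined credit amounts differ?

Aiyana ($277,800): Earned Income Credit: income exceeds $140,700 by $137,100, which is 46 full-or-partial $3,000 increments; reduction = 46 × $80 = $3,680, leaving $211. Tuition Credit: $277,800 is at or below the $313,700 threshold, so the full $8,600 applies. total $211 + $8,600 = $8,811
Tomasz ($267,650): Earned Income Credit: income exceeds $140,700 by $126,950, which is 43 full-or-partial $3,000 increments; reduction = 43 × $80 = $3,440, leaving $451. Tuition Credit: $267,650 is at or below the $313,700 threshold, so the full $8,600 applies. total $451 + $8,600 = $9,051
Difference: |$8,811 − $9,051| = $240.

$240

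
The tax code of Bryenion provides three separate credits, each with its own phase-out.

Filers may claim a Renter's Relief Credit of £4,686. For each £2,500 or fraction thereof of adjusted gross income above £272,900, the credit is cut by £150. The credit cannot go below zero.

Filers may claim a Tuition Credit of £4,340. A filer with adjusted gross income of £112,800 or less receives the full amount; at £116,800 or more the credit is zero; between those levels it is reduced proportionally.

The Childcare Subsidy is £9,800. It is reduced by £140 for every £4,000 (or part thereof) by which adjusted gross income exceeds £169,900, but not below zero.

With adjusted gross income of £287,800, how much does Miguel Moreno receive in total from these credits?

Renter's Relief Credit: income exceeds £272,900 by £14,900, which is 6 full-or-partial £2,500 increments; reduction = 6 × £150 = £900, leaving £3,786.
Tuition Credit: £287,800 is at or above £116,800, so the credit is £0.
Childcare Subsidy: income exceeds £169,900 by £117,900, which is 30 full-or-partial £4,000 increments; reduction = 30 × £140 = £4,200, leaving £5,600.
Total: £3,786 + £0 + £5,600 = £9,386.

£9,386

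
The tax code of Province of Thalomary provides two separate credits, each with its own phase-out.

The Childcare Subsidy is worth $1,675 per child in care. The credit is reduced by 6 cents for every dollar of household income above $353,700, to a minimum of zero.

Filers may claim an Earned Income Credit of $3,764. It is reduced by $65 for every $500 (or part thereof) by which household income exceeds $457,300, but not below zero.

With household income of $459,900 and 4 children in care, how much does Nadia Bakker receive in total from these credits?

Childcare Subsidy: base = 4 × $1,675 = $6,700. 6% of the $106,200 excess over $353,700 is $6,372; credit = $6,700 − $6,372 = $328.
Earned Income Credit: income exceeds $457,300 by $2,600, which is 6 full-or-partial $500 increments; reduction = 6 × $65 = $390, leaving $3,374.
Total: $328 + $3,374 = $3,702.

$3,702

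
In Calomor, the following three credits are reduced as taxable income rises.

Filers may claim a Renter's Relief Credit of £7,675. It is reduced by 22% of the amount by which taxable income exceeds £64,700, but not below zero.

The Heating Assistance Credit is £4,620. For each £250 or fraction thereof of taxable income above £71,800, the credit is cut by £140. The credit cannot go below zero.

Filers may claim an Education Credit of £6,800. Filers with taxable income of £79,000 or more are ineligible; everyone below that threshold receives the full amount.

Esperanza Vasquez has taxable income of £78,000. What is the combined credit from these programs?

Renter's Relief Credit: 22% of the £13,300 excess over £64,700 is £2,926; credit = £7,675 − £2,926 = £4,749.
Heating Assistance Credit: income exceeds £71,800 by £6,200, which is 25 full-or-partial £250 increments; reduction = 25 × £140 = £3,500, leaving £1,120.
Education Credit: £78,000 is below the £79,000 cutoff, so the full £6,800 applies.
Total: £4,749 + £1,120 + £6,800 = £12,669.

£12,669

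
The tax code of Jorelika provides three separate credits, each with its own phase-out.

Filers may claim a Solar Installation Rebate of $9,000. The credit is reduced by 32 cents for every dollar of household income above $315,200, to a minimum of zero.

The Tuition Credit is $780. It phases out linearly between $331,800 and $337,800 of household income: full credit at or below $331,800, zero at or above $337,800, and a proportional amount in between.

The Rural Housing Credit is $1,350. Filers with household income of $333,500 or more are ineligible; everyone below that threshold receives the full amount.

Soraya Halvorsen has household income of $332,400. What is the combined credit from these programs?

$5,548

Solar Installation Rebate: 32% of the $17,200 excess over $315,200 is $5,504; credit = $9,000 − $5,504 = $3,496.
Tuition Credit: $332,400 is $600 into a $6,000 phase-out range, leaving 5,400/6,000 of the credit: $780 × 5,400/6,000 = $702.
Rural Housing Credit: $332,400 is below the $333,500 cutoff, so the full $1,350 applies.
Total: $3,496 + $702 + $1,350 = $5,548.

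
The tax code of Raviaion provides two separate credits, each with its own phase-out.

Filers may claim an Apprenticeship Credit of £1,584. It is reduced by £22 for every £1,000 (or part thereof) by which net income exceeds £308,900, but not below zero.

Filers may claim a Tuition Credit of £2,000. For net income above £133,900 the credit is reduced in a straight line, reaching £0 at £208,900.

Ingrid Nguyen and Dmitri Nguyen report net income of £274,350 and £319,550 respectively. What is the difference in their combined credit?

Ingrid (£274,350): Apprenticeship Credit: £274,350 is at or below the £308,900 threshold, so the full £1,584 applies. Tuition Credit: £274,350 is at or above £208,900, so the credit is £0. total £1,584 + £0 = £1,584
Dmitri (£319,550): Apprenticeship Credit: income exceeds £308,900 by £10,650, which is 11 full-or-partial £1,000 increments; reduction = 11 × £22 = £242, leaving £1,342. Tuition Credit: £319,550 is at or above £208,900, so the credit is £0. total £1,342 + £0 = £1,342
Difference: |£1,584 − £1,342| = £242.

£242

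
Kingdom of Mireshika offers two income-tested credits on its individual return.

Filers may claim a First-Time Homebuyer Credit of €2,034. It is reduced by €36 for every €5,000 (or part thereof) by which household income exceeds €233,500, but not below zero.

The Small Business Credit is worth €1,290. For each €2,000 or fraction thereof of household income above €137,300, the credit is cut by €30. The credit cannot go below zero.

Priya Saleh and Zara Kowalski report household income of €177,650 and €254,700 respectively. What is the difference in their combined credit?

€840

Priya (€177,650): First-Time Homebuyer Credit: €177,650 is at or below the €233,500 threshold, so the full €2,034 applies. Small Business Credit: income exceeds €137,300 by €40,350, which is 21 full-or-partial €2,000 increments; reduction = 21 × €30 = €630, leaving €660. total €2,034 + €660 = €2,694
Zara (€254,700): First-Time Homebuyer Credit: income exceeds €233,500 by €21,200, which is 5 full-or-partial €5,000 increments; reduction = 5 × €36 = €180, leaving €1,854. Small Business Credit: income exceeds €137,300 by €117,400 → 59 increments × €30 = €1,770 ≥ base, so the credit is €0. total €1,854 + €0 = €1,854
Difference: |€2,694 − €1,854| = €840.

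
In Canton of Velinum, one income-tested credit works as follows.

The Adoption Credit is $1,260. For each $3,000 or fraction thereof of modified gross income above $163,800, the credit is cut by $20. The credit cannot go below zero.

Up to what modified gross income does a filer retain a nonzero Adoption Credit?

$349,800

After 62 increments the reduction is 62 × $20 = $1,240, leaving $20; one more increment wipes it out. Increment 62 ends at excess 62 × $3,000 = $186,000, so the highest qualifying income is $163,800 + $186,000 = $349,800.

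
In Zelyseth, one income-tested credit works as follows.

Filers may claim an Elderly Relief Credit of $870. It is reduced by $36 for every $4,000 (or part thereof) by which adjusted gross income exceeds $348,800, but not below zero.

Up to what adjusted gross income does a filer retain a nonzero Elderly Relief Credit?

After 24 increments the reduction is 24 × $36 = $864, leaving $6; one more increment wipes it out. Increment 24 ends at excess 24 × $4,000 = $96,000, so the highest qualifying income is $348,800 + $96,000 = $444,800.

$444,800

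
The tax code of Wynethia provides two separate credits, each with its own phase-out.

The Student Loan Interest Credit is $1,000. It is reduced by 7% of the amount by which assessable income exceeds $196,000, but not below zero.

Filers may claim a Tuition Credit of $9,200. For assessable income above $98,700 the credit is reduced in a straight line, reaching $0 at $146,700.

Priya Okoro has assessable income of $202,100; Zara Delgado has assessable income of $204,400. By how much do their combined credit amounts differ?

$161

Priya ($202,100): Student Loan Interest Credit: 7% of the $6,100 excess over $196,000 is $427; credit = $1,000 − $427 = $573. Tuition Credit: $202,100 is at or above $146,700, so the credit is $0. total $573 + $0 = $573
Zara ($204,400): Student Loan Interest Credit: 7% of the $8,400 excess over $196,000 is $588; credit = $1,000 − $588 = $412. Tuition Credit: $204,400 is at or above $146,700, so the credit is $0. total $412 + $0 = $412
Difference: |$573 − $412| = $161.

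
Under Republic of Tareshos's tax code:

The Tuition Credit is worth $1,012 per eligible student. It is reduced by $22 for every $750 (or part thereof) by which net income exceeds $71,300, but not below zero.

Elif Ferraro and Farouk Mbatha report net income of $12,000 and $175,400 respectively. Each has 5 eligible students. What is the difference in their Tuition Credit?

Elif ($12,000): Tuition Credit: base = 5 × $1,012 = $5,060. $12,000 is at or below the $71,300 threshold, so the full $5,060 applies.
Farouk ($175,400): Tuition Credit: base = 5 × $1,012 = $5,060. income exceeds $71,300 by $104,100, which is 139 full-or-partial $750 increments; reduction = 139 × $22 = $3,058, leaving $2,002.
Difference: |$5,060 − $2,002| = $3,058.

$3,058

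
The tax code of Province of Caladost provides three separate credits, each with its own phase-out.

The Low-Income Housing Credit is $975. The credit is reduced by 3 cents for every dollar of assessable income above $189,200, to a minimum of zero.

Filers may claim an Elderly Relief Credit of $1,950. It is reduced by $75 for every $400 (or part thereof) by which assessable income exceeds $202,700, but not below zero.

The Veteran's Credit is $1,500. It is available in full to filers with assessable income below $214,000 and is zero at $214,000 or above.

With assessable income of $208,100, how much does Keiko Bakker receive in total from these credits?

$2,808

Low-Income Housing Credit: 3% of the $18,900 excess over $189,200 is $567; credit = $975 − $567 = $408.
Elderly Relief Credit: income exceeds $202,700 by $5,400, which is 14 full-or-partial $400 increments; reduction = 14 × $75 = $1,050, leaving $900.
Veteran's Credit: $208,100 is below the $214,000 cutoff, so the full $1,500 applies.
Total: $408 + $900 + $1,500 = $2,808.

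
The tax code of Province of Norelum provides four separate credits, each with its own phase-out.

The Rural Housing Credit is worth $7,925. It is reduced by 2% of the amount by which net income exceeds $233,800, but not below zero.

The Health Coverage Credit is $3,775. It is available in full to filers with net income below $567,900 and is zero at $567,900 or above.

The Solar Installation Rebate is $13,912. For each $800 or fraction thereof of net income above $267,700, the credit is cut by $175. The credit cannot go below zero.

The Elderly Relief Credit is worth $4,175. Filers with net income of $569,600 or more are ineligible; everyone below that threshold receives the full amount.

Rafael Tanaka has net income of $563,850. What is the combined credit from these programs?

$9,274

Rural Housing Credit: 2% of the $330,050 excess over $233,800 is $6,601; credit = $7,925 − $6,601 = $1,324.
Health Coverage Credit: $563,850 is below the $567,900 cutoff, so the full $3,775 applies.
Solar Installation Rebate: income exceeds $267,700 by $296,150 → 371 increments × $175 = $64,925 ≥ base, so the credit is $0.
Elderly Relief Credit: $563,850 is below the $569,600 cutoff, so the full $4,175 applies.
Total: $1,324 + $3,775 + $0 + $4,175 = $9,274.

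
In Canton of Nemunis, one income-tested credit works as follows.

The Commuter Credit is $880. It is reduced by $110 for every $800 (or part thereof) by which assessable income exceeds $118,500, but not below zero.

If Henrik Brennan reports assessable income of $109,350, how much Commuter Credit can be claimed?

Commuter Credit: $109,350 is at or below the $118,500 threshold, so the full $880 applies.

$880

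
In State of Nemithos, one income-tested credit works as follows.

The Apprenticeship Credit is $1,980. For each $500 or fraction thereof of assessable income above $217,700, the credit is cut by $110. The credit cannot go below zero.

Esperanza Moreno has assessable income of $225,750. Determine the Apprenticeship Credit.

Apprenticeship Credit: income exceeds $217,700 by $8,050, which is 17 full-or-partial $500 increments; reduction = 17 × $110 = $1,870, leaving $110.

$110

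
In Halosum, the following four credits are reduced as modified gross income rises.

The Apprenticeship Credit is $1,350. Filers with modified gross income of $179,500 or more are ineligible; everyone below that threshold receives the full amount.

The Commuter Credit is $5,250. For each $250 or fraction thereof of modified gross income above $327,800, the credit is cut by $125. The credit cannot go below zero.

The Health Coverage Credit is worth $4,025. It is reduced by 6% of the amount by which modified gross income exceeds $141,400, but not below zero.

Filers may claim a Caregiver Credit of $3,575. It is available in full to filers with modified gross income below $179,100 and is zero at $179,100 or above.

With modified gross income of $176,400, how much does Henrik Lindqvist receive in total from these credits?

Apprenticeship Credit: $176,400 is below the $179,500 cutoff, so the full $1,350 applies.
Commuter Credit: $176,400 is at or below the $327,800 threshold, so the full $5,250 applies.
Health Coverage Credit: 6% of the $35,000 excess over $141,400 is $2,100; credit = $4,025 − $2,100 = $1,925.
Caregiver Credit: $176,400 is below the $179,100 cutoff, so the full $3,575 applies.
Total: $1,350 + $5,250 + $1,925 + $3,575 = $12,100.

$12,100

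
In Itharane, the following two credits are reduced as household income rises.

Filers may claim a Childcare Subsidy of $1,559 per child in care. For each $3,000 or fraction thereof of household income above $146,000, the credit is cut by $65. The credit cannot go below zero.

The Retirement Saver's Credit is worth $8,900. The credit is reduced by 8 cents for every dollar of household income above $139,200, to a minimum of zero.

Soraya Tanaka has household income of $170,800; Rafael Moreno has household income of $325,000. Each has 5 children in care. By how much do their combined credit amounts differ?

$9,687

Soraya ($170,800): Childcare Subsidy: base = 5 × $1,559 = $7,795. income exceeds $146,000 by $24,800, which is 9 full-or-partial $3,000 increments; reduction = 9 × $65 = $585, leaving $7,210. Retirement Saver's Credit: 8% of the $31,600 excess over $139,200 is $2,528; credit = $8,900 − $2,528 = $6,372. total $7,210 + $6,372 = $13,582
Rafael ($325,000): Childcare Subsidy: base = 5 × $1,559 = $7,795. income exceeds $146,000 by $179,000, which is 60 full-or-partial $3,000 increments; reduction = 60 × $65 = $3,900, leaving $3,895. Retirement Saver's Credit: 8% of the $185,800 excess over $139,200 is $14,864 ≥ base, so the credit is $0. total $3,895 + $0 = $3,895
Difference: |$13,582 − $3,895| = $9,687.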